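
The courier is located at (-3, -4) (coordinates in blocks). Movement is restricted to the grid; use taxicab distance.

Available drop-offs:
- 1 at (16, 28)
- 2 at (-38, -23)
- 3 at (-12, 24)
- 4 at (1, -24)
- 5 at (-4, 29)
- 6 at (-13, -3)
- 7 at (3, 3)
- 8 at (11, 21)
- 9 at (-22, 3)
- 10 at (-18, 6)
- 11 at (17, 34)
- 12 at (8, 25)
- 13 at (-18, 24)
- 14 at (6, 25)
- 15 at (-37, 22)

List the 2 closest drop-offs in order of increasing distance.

6, 7

Distances from (-3, -4):
1: |19| + |32| = 19 + 32 = 51 blocks
2: |-35| + |-19| = 35 + 19 = 54 blocks
3: |-9| + |28| = 9 + 28 = 37 blocks
4: |4| + |-20| = 4 + 20 = 24 blocks
5: |-1| + |33| = 1 + 33 = 34 blocks
6: |-10| + |1| = 10 + 1 = 11 blocks
7: |6| + |7| = 6 + 7 = 13 blocks
8: |14| + |25| = 14 + 25 = 39 blocks
9: |-19| + |7| = 19 + 7 = 26 blocks
10: |-15| + |10| = 15 + 10 = 25 blocks
11: |20| + |38| = 20 + 38 = 58 blocks
12: |11| + |29| = 11 + 29 = 40 blocks
13: |-15| + |28| = 15 + 28 = 43 blocks
14: |9| + |29| = 9 + 29 = 38 blocks
15: |-34| + |26| = 34 + 26 = 60 blocks
Sorted: 6 (11 blocks) < 7 (13 blocks) < 4 (24 blocks) < 10 (25 blocks) < …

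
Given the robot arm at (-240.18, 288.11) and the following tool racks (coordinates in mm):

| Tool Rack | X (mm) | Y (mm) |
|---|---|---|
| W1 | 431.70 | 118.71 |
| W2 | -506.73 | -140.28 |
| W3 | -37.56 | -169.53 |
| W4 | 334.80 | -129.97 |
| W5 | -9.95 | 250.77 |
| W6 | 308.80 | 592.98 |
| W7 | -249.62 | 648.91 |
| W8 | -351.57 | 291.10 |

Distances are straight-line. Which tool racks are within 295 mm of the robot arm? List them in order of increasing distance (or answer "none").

Distances from (-240.18, 288.11):
W1: 692.91 mm
W2: 504.55 mm
W3: 500.49 mm
W4: 710.91 mm
W5: 233.24 mm
W6: 627.95 mm
W7: 360.92 mm
W8: 111.43 mm
Threshold 295 mm: W8 (111.43 mm), W5 (233.24 mm) are within range.

W8, W5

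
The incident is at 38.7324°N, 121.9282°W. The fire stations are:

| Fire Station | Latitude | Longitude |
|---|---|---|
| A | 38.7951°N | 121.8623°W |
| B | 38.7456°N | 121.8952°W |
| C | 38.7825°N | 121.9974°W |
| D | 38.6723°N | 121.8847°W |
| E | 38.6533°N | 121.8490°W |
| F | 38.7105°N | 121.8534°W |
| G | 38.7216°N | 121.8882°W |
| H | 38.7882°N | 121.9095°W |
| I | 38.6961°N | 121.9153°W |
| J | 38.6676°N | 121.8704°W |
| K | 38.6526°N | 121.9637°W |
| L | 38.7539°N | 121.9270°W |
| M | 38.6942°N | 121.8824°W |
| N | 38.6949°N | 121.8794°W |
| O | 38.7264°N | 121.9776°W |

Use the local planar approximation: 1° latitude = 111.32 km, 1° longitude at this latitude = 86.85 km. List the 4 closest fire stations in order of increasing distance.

Distances from 38.7324°N, 121.9282°W:
A: √((0.0627·111.32)² + (0.0659·86.85)²) = √(48.717105 + 32.757479) = 9.0263 km
B: √((0.0132·111.32)² + (0.0330·86.85)²) = √(2.159207 + 8.214243) = 3.2208 km
C: √((0.0501·111.32)² + (-0.0692·86.85)²) = √(31.104401 + 36.120340) = 8.1991 km
D: √((-0.0601·111.32)² + (0.0435·86.85)²) = √(44.760542 + 14.273095) = 7.6833 km
E: √((-0.0791·111.32)² + (0.0792·86.85)²) = √(77.535280 + 47.314037) = 11.1736 km
F: √((-0.0219·111.32)² + (0.0748·86.85)²) = √(5.943395 + 42.202953) = 6.9388 km
G: √((-0.0108·111.32)² + (0.0400·86.85)²) = √(1.445419 + 12.068676) = 3.6762 km
H: √((0.0558·111.32)² + (0.0187·86.85)²) = √(38.584670 + 2.637685) = 6.4205 km
I: √((-0.0363·111.32)² + (0.0129·86.85)²) = √(16.329002 + 1.255218) = 4.1934 km
J: √((-0.0648·111.32)² + (0.0578·86.85)²) = √(52.035102 + 25.199697) = 8.7883 km
K: √((-0.0798·111.32)² + (-0.0355·86.85)²) = √(78.913658 + 9.505968) = 9.4032 km
L: √((0.0215·111.32)² + (0.0012·86.85)²) = √(5.728268 + 0.010862) = 2.3956 km
M: √((-0.0382·111.32)² + (0.0458·86.85)²) = √(18.083110 + 15.822336) = 5.8228 km
N: √((-0.0375·111.32)² + (0.0488·86.85)²) = √(17.426450 + 17.963017) = 5.9489 km
O: √((-0.0060·111.32)² + (-0.0494·86.85)²) = √(0.446117 + 18.407446) = 4.3421 km
Sorted: L (2.3956 km) < B (3.2208 km) < G (3.6762 km) < I (4.1934 km) < O (4.3421 km) < M (5.8228 km) < …

L, B, G, I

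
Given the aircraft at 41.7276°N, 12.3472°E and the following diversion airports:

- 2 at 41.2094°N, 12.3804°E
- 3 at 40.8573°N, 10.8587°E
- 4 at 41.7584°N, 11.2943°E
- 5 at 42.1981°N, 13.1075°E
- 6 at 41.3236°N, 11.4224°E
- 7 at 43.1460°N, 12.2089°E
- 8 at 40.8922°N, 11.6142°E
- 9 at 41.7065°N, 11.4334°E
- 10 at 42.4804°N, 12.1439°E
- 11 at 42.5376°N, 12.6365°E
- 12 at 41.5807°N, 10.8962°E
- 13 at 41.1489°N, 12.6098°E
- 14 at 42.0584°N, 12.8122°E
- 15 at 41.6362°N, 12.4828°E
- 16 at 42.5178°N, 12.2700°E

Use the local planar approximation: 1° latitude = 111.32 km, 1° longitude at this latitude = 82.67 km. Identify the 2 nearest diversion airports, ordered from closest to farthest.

15, 14

Distances from 41.7276°N, 12.3472°E:
2: √((-0.5182·111.32)² + (0.0332·82.67)²) = √(3327.677365 + 7.533071) = 57.7513 km
3: √((-0.8703·111.32)² + (-1.4885·82.67)²) = √(9386.082396 + 15142.359518) = 156.6156 km
4: √((0.0308·111.32)² + (-1.0529·82.67)²) = √(11.755682 + 7576.526152) = 87.1107 km
5: √((0.4705·111.32)² + (0.7603·82.67)²) = √(2743.251661 + 3950.625442) = 81.8161 km
6: √((-0.4040·111.32)² + (-0.9248·82.67)²) = √(2022.595914 + 5845.094237) = 88.7000 km
7: √((1.4184·111.32)² + (-0.1383·82.67)²) = √(24931.237764 + 130.719457) = 158.3097 km
8: √((-0.8354·111.32)² + (-0.7330·82.67)²) = √(8648.391419 + 3672.009740) = 110.9973 km
9: √((-0.0211·111.32)² + (-0.9138·82.67)²) = √(5.517106 + 5706.872668) = 75.5804 km
10: √((0.7528·111.32)² + (-0.2033·82.67)²) = √(7022.724252 + 282.468896) = 85.4704 km
11: √((0.8100·111.32)² + (0.2893·82.67)²) = √(8130.484629 + 571.995672) = 93.2871 km
12: √((-0.1469·111.32)² + (-1.4510·82.67)²) = √(267.417600 + 14389.002900) = 121.0637 km
13: √((-0.5787·111.32)² + (0.2626·82.67)²) = √(4150.050295 + 471.286846) = 67.9804 km
14: √((0.3308·111.32)² + (0.4650·82.67)²) = √(1356.055290 + 1477.752766) = 53.2335 km
15: √((-0.0914·111.32)² + (0.1356·82.67)²) = √(103.523462 + 125.665266) = 15.1390 km
16: √((0.7902·111.32)² + (-0.0772·82.67)²) = √(7737.852485 + 40.731507) = 88.1963 km
Sorted: 15 (15.1390 km) < 14 (53.2335 km) < 2 (57.7513 km) < 13 (67.9804 km) < …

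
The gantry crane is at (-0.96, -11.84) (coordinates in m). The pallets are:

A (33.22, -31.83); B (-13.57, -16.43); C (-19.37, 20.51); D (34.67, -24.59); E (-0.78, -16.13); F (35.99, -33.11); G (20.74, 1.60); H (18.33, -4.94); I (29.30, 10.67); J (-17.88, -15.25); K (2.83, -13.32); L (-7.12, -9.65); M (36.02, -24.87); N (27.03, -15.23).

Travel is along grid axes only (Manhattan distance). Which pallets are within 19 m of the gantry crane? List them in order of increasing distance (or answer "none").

Distances from (-0.96, -11.84):
A: |34.18| + |-19.99| = 34.18 + 19.99 = 54.17 m
B: |-12.61| + |-4.59| = 12.61 + 4.59 = 17.20 m
C: |-18.41| + |32.35| = 18.41 + 32.35 = 50.76 m
D: |35.63| + |-12.75| = 35.63 + 12.75 = 48.38 m
E: |0.18| + |-4.29| = 0.18 + 4.29 = 4.47 m
F: |36.95| + |-21.27| = 36.95 + 21.27 = 58.22 m
G: |21.70| + |13.44| = 21.70 + 13.44 = 35.14 m
H: |19.29| + |6.90| = 19.29 + 6.90 = 26.19 m
I: |30.26| + |22.51| = 30.26 + 22.51 = 52.77 m
J: |-16.92| + |-3.41| = 16.92 + 3.41 = 20.33 m
K: |3.79| + |-1.48| = 3.79 + 1.48 = 5.27 m
L: |-6.16| + |2.19| = 6.16 + 2.19 = 8.35 m
M: |36.98| + |-13.03| = 36.98 + 13.03 = 50.01 m
N: |27.99| + |-3.39| = 27.99 + 3.39 = 31.38 m
Threshold 19 m: E (4.47 m), K (5.27 m), L (8.35 m), B (17.20 m) are within range.

E, K, L, B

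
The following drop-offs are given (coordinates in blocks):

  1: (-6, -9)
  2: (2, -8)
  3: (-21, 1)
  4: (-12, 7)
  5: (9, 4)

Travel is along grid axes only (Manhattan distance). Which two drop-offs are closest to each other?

1 and 2

Pairwise distances:
1–2: |8| + |1| = 8 + 1 = 9 blocks
1–3: |-15| + |10| = 15 + 10 = 25 blocks
1–4: |-6| + |16| = 6 + 16 = 22 blocks
1–5: |15| + |13| = 15 + 13 = 28 blocks
2–3: |-23| + |9| = 23 + 9 = 32 blocks
2–4: |-14| + |15| = 14 + 15 = 29 blocks
2–5: |7| + |12| = 7 + 12 = 19 blocks
3–4: |9| + |6| = 9 + 6 = 15 blocks
3–5: |30| + |3| = 30 + 3 = 33 blocks
4–5: |21| + |-3| = 21 + 3 = 24 blocks
Closest pair: 1–2 at 9 blocks.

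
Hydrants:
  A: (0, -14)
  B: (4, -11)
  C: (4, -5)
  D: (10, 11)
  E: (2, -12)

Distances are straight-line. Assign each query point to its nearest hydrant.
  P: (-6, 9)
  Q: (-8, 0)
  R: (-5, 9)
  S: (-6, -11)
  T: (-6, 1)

P→D; Q→C; R→D; S→A; T→C

P at (-6, 9):
  A: 23.770
  B: 22.361
  C: 17.205
  D: 16.125
  E: 22.472
  → nearest: D (16.125)
Q at (-8, 0):
  A: 16.125
  B: 16.279
  C: 13.000
  D: 21.095
  E: 15.620
  → nearest: C (13.000)
R at (-5, 9):
  A: 23.537
  B: 21.932
  C: 16.643
  D: 15.133
  E: 22.136
  → nearest: D (15.133)
S at (-6, -11):
  A: 6.708
  B: 10.000
  C: 11.662
  D: 27.203
  E: 8.062
  → nearest: A (6.708)
T at (-6, 1):
  A: 16.155
  B: 15.620
  C: 11.662
  D: 18.868
  E: 15.264
  → nearest: C (11.662)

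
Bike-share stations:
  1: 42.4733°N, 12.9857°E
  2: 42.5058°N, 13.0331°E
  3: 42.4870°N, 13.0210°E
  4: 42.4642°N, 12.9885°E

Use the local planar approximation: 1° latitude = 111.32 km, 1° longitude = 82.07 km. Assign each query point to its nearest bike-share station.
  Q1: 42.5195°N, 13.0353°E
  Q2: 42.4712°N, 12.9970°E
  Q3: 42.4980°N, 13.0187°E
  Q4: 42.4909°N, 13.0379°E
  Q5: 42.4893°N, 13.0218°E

Q1 at 42.5195°N, 13.0353°E:
  1: 6.5590 km
  2: 1.5357 km
  3: 3.8035 km
  4: 7.2559 km
  → nearest: 2 (1.5357 km)
Q2 at 42.4712°N, 12.9970°E:
  1: 0.9564 km
  2: 4.8593 km
  3: 2.6407 km
  4: 1.0459 km
  → nearest: 1 (0.9564 km)
Q3 at 42.4980°N, 13.0187°E:
  1: 3.8594 km
  2: 1.4665 km
  3: 1.2390 km
  4: 4.5056 km
  → nearest: 3 (1.2390 km)
Q4 at 42.4909°N, 13.0379°E:
  1: 4.7108 km
  2: 1.7048 km
  3: 1.4533 km
  4: 5.0271 km
  → nearest: 3 (1.4533 km)
Q5 at 42.4893°N, 13.0218°E:
  1: 3.4569 km
  2: 2.0576 km
  3: 0.2643 km
  4: 3.9085 km
  → nearest: 3 (0.2643 km)

Q1→2; Q2→1; Q3→3; Q4→3; Q5→3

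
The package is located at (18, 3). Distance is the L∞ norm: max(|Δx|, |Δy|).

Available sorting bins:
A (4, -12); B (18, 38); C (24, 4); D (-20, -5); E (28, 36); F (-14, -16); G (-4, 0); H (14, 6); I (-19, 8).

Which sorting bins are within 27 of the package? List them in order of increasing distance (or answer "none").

H, C, A, G

Distances from (18, 3):
A: 15
B: 35
C: 6
D: 38
E: 33
F: 32
G: 22
H: 4
I: 37
Threshold 27: H (4), C (6), A (15), G (22) are within range.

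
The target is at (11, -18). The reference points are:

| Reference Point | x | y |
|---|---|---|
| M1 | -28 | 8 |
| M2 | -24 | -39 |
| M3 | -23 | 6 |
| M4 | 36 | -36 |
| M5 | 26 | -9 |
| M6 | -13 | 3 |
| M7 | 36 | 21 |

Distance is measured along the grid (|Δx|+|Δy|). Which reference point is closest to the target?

M5

Distances from (11, -18):
M1: 65
M2: 56
M3: 58
M4: 43
M5: 24
M6: 45
M7: 64
Minimum: M5 at 24.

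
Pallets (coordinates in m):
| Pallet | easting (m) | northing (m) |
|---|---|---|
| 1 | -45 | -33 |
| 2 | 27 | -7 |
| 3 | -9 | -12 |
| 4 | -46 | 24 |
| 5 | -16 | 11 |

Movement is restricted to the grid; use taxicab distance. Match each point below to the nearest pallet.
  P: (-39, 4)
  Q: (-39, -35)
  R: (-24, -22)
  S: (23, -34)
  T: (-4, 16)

P→4; Q→1; R→3; S→2; T→5

P at (-39, 4):
  1: 43 m
  2: 77 m
  3: 46 m
  4: 27 m
  5: 30 m
  → nearest: 4 (27 m)
Q at (-39, -35):
  1: 8 m
  2: 94 m
  3: 53 m
  4: 66 m
  5: 69 m
  → nearest: 1 (8 m)
R at (-24, -22):
  1: 32 m
  2: 66 m
  3: 25 m
  4: 68 m
  5: 41 m
  → nearest: 3 (25 m)
S at (23, -34):
  1: 69 m
  2: 31 m
  3: 54 m
  4: 127 m
  5: 84 m
  → nearest: 2 (31 m)
T at (-4, 16):
  1: 90 m
  2: 54 m
  3: 33 m
  4: 50 m
  5: 17 m
  → nearest: 5 (17 m)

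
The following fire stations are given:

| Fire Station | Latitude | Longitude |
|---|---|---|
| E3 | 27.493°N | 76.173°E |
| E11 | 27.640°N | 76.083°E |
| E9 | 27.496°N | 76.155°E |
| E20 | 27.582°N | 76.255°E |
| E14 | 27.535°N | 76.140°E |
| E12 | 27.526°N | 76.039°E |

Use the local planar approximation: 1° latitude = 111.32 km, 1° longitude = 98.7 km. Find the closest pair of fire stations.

E3 and E9

Pairwise distances:
E3–E9: √((0.003·111.32)² + (-0.018·98.7)²) = √(0.11153 + 3.15631) = 1.808 km
E9–E14: √((0.039·111.32)² + (-0.015·98.7)²) = √(18.84845 + 2.19188) = 4.587 km
E3–E14: √((0.042·111.32)² + (-0.033·98.7)²) = √(21.85974 + 10.60870) = 5.698 km
E14–E12: √((-0.009·111.32)² + (-0.101·98.7)²) = √(1.00376 + 99.37498) = 10.019 km
E9–E12: √((0.030·111.32)² + (-0.116·98.7)²) = √(11.15293 + 131.08418) = 11.926 km
E20–E14: √((-0.047·111.32)² + (-0.115·98.7)²) = √(27.37424 + 128.83385) = 12.498 km
E3–E20: √((0.089·111.32)² + (0.082·98.7)²) = √(98.15816 + 65.50312) = 12.793 km
E11–E14: √((-0.105·111.32)² + (0.057·98.7)²) = √(136.62337 + 31.65075) = 12.972 km
E11–E12: √((-0.114·111.32)² + (-0.044·98.7)²) = √(161.04828 + 18.85991) = 13.413 km
E3–E12: √((0.033·111.32)² + (-0.134·98.7)²) = √(13.49504 + 174.92179) = 13.727 km
E9–E20: √((0.086·111.32)² + (0.100·98.7)²) = √(91.65229 + 97.41690) = 13.750 km
E11–E9: √((-0.144·111.32)² + (0.072·98.7)²) = √(256.96346 + 50.50092) = 17.535 km
E11–E20: √((-0.058·111.32)² + (0.172·98.7)²) = √(41.68717 + 288.19816) = 18.163 km
E3–E11: √((0.147·111.32)² + (-0.090·98.7)²) = √(267.78181 + 78.90769) = 18.620 km
E20–E12: √((-0.056·111.32)² + (-0.216·98.7)²) = √(38.86176 + 454.50829) = 22.212 km
Closest pair: E3–E9 at 1.808 km.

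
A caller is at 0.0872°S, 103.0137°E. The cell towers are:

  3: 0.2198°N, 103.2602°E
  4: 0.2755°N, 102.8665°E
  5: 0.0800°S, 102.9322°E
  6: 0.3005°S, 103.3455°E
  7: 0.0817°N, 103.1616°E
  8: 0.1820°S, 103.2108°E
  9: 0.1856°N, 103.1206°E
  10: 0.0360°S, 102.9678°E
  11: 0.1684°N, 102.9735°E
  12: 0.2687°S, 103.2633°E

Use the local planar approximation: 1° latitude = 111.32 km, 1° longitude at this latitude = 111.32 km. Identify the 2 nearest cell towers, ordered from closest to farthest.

Distances from 0.0872°S, 103.0137°E:
3: 43.8283 km
4: 43.5742 km
5: 9.1079 km
6: 43.9098 km
7: 24.9917 km
8: 24.3471 km
9: 32.6165 km
10: 7.6546 km
11: 28.8032 km
12: 34.3549 km
Sorted: 10 (7.6546 km) < 5 (9.1079 km) < 8 (24.3471 km) < 7 (24.9917 km) < …

10, 5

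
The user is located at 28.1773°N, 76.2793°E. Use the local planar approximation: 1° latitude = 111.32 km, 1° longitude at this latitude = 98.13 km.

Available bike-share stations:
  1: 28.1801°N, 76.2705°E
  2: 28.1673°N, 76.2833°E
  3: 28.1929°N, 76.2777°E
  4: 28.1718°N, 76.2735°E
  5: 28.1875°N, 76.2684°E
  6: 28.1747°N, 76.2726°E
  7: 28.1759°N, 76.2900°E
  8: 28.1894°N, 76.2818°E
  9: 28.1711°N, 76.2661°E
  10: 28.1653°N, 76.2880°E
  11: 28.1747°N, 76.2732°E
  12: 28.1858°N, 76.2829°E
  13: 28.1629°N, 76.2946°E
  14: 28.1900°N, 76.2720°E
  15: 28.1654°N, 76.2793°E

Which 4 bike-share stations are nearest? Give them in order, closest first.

11, 6, 4, 1

Distances from 28.1773°N, 76.2793°E:
1: 0.9181 km
2: 1.1804 km
3: 1.7437 km
4: 0.8359 km
5: 1.5599 km
6: 0.7184 km
7: 1.0615 km
8: 1.3691 km
9: 1.4677 km
10: 1.5853 km
11: 0.6649 km
12: 1.0100 km
13: 2.1963 km
14: 1.5849 km
15: 1.3247 km
Sorted: 11 (0.6649 km) < 6 (0.7184 km) < 4 (0.8359 km) < 1 (0.9181 km) < 12 (1.0100 km) < 7 (1.0615 km) < …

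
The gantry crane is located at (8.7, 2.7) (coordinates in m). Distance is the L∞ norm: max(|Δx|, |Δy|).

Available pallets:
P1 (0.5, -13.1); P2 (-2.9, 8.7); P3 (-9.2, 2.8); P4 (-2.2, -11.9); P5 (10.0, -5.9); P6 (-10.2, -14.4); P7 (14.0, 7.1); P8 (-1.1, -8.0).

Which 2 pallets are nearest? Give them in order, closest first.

P7, P5

Distances from (8.7, 2.7):
P1: 15.8 m
P2: 11.6 m
P3: 17.9 m
P4: 14.6 m
P5: 8.6 m
P6: 18.9 m
P7: 5.3 m
P8: 10.7 m
Sorted: P7 (5.3 m) < P5 (8.6 m) < P8 (10.7 m) < P2 (11.6 m) < …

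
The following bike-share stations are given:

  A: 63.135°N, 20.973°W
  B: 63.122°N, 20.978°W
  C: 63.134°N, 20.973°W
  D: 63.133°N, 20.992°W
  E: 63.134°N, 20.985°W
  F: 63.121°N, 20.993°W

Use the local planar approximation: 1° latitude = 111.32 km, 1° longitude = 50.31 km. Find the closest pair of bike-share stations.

A and C

Pairwise distances:
A–B: 1.469 km
A–C: 0.111 km
A–D: 0.981 km
A–E: 0.614 km
A–F: 1.855 km
B–C: 1.359 km
B–D: 1.413 km
B–E: 1.381 km
B–F: 0.763 km
C–D: 0.962 km
C–E: 0.604 km
C–F: 1.763 km
D–E: 0.369 km
D–F: 1.337 km
E–F: 1.502 km
Closest pair: A–C at 0.111 km.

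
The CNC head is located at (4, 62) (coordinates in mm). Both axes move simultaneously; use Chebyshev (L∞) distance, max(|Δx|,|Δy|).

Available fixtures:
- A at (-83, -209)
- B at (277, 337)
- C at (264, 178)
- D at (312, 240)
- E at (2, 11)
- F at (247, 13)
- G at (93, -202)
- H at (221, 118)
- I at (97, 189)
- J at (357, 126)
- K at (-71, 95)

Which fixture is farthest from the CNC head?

Distances from (4, 62):
A: 271 mm
B: 275 mm
C: 260 mm
D: 308 mm
E: 51 mm
F: 243 mm
G: 264 mm
H: 217 mm
I: 127 mm
J: 353 mm
K: 75 mm
Maximum: J at 353 mm.

J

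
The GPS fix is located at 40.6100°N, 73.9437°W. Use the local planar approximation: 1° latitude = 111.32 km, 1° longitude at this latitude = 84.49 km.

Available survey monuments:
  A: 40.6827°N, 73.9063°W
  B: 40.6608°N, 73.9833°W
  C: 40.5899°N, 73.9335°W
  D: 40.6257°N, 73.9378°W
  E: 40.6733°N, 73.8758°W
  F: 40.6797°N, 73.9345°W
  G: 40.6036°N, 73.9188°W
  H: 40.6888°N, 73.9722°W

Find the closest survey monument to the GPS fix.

Distances from 40.6100°N, 73.9437°W:
A: √((0.0727·111.32)² + (0.0374·84.49)²) = √(65.496066 + 9.985132) = 8.6880 km
B: √((0.0508·111.32)² + (-0.0396·84.49)²) = √(31.979658 + 11.194404) = 6.5707 km
C: √((-0.0201·111.32)² + (0.0102·84.49)²) = √(5.006549 + 0.742696) = 2.3978 km
D: √((0.0157·111.32)² + (0.0059·84.49)²) = √(3.054539 + 0.248493) = 1.8174 km
E: √((0.0633·111.32)² + (0.0679·84.49)²) = √(49.653951 + 32.911689) = 9.0866 km
F: √((0.0697·111.32)² + (0.0092·84.49)²) = √(60.202143 + 0.604208) = 7.7978 km
G: √((-0.0064·111.32)² + (0.0249·84.49)²) = √(0.507582 + 4.425979) = 2.2212 km
H: √((0.0788·111.32)² + (-0.0285·84.49)²) = √(76.948265 + 5.798295) = 9.0965 km
Minimum: D at 1.8174 km.

D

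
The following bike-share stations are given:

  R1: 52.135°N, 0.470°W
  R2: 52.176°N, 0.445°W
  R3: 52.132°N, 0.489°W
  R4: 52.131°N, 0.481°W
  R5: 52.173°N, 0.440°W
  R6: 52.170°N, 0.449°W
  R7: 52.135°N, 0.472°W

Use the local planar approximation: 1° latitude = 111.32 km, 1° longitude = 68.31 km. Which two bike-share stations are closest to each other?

R1 and R7

Pairwise distances:
R1–R2: 4.873 km
R1–R3: 1.340 km
R1–R4: 0.873 km
R1–R5: 4.700 km
R1–R6: 4.152 km
R1–R7: 0.137 km
R2–R3: 5.747 km
R2–R4: 5.580 km
R2–R5: 0.478 km
R2–R6: 0.722 km
R2–R7: 4.923 km
R3–R4: 0.558 km
R3–R5: 5.660 km
R3–R6: 5.036 km
R3–R7: 1.208 km
R4–R5: 5.450 km
R4–R6: 4.861 km
R4–R7: 0.759 km
R5–R6: 0.700 km
R5–R7: 4.762 km
R6–R7: 4.201 km
Closest pair: R1–R7 at 0.137 km.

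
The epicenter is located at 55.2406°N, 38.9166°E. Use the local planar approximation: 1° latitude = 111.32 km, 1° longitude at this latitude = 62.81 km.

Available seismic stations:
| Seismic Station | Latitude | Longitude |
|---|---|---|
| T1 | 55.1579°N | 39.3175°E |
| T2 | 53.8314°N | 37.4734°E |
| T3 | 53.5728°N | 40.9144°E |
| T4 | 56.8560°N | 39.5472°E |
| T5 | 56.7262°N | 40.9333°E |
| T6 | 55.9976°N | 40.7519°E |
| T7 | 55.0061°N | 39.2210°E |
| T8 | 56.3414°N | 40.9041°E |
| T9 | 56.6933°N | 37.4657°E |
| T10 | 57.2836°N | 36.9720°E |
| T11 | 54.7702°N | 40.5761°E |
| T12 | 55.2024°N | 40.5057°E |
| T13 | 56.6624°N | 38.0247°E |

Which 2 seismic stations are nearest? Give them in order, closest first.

T1, T7

Distances from 55.2406°N, 38.9166°E:
T1: √((-0.0827·111.32)² + (0.4009·62.81)²) = √(84.753456 + 634.059041) = 26.8107 km
T2: √((-1.4092·111.32)² + (-1.4432·62.81)²) = √(24608.869563 + 8216.949676) = 181.1790 km
T3: √((-1.6678·111.32)² + (1.9978·62.81)²) = √(34469.448455 + 15745.686649) = 224.0873 km
T4: √((1.6154·111.32)² + (0.6306·62.81)²) = √(32337.508242 + 1568.792555) = 184.1366 km
T5: √((1.4856·111.32)² + (2.0167·62.81)²) = √(27349.549483 + 16045.017067) = 208.3136 km
T6: √((0.7570·111.32)² + (1.8353·62.81)²) = √(7101.304810 + 13288.370121) = 142.7924 km
T7: √((-0.2345·111.32)² + (0.3044·62.81)²) = √(681.447009 + 365.550080) = 32.3573 km
T8: √((1.1008·111.32)² + (1.9875·62.81)²) = √(15016.310406 + 15583.746016) = 174.9287 km
T9: √((1.4527·111.32)² + (-1.4509·62.81)²) = √(26151.600210 + 8304.864447) = 185.6245 km
T10: √((2.0430·111.32)² + (-1.9446·62.81)²) = √(51722.931164 + 14918.259235) = 258.1496 km
T11: √((-0.4704·111.32)² + (1.6595·62.81)²) = √(2742.085684 + 10864.558940) = 116.6475 km
T12: √((-0.0382·111.32)² + (1.5891·62.81)²) = √(18.083110 + 9962.309781) = 99.9019 km
T13: √((1.4218·111.32)² + (-0.8919·62.81)²) = √(25050.904718 + 3138.267178) = 167.8963 km
Sorted: T1 (26.8107 km) < T7 (32.3573 km) < T12 (99.9019 km) < T11 (116.6475 km) < …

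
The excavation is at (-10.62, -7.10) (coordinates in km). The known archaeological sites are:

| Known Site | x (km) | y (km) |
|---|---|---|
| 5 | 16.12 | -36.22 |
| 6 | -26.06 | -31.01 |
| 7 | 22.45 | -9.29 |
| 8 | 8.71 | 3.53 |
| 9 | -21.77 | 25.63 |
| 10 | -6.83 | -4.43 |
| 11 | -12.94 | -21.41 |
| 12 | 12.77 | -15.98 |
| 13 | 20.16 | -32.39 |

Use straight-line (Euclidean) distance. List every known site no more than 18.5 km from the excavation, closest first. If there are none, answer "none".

Distances from (-10.62, -7.10):
5: √((26.74)² + (-29.12)²) = √(715.0276 + 847.9744) = 39.53 km
6: √((-15.44)² + (-23.91)²) = √(238.3936 + 571.6881) = 28.46 km
7: √((33.07)² + (-2.19)²) = √(1093.6249 + 4.7961) = 33.14 km
8: √((19.33)² + (10.63)²) = √(373.6489 + 112.9969) = 22.06 km
9: √((-11.15)² + (32.73)²) = √(124.3225 + 1071.2529) = 34.58 km
10: √((3.79)² + (2.67)²) = √(14.3641 + 7.1289) = 4.64 km
11: √((-2.32)² + (-14.31)²) = √(5.3824 + 204.7761) = 14.50 km
12: √((23.39)² + (-8.88)²) = √(547.0921 + 78.8544) = 25.02 km
13: √((30.78)² + (-25.29)²) = √(947.4084 + 639.5841) = 39.84 km
Threshold 18.5 km: 10 (4.64 km), 11 (14.50 km) are within range.

10, 11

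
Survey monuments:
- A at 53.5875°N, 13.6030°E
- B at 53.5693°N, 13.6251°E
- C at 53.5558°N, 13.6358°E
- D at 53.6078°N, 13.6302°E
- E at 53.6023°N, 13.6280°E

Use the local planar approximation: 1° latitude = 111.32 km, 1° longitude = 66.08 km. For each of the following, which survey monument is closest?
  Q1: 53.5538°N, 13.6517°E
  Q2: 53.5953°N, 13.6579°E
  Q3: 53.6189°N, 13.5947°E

Q1 at 53.5538°N, 13.6517°E:
  A: 4.9426 km
  B: 2.4631 km
  C: 1.0740 km
  D: 6.1769 km
  E: 5.6216 km
  → nearest: C (1.0740 km)
Q2 at 53.5953°N, 13.6579°E:
  A: 3.7303 km
  B: 3.6159 km
  C: 4.6333 km
  D: 2.2993 km
  E: 2.1239 km
  → nearest: E (2.1239 km)
Q3 at 53.6189°N, 13.5947°E:
  A: 3.5382 km
  B: 5.8755 km
  C: 7.5311 km
  D: 2.6514 km
  E: 2.8735 km
  → nearest: D (2.6514 km)

Q1→C; Q2→E; Q3→D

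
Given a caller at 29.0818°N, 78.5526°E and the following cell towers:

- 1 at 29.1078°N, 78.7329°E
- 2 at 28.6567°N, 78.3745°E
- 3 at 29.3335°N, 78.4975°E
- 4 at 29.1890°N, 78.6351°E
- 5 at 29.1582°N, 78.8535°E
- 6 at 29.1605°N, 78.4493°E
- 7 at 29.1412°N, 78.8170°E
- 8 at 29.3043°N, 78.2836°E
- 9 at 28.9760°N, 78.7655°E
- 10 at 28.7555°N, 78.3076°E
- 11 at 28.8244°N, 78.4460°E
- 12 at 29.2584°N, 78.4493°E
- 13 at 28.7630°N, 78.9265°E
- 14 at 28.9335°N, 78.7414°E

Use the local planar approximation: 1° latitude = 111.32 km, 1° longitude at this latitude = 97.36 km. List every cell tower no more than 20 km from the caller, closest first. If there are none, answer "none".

Distances from 29.0818°N, 78.5526°E:
1: 17.7910 km
2: 50.3989 km
3: 28.5282 km
4: 14.3849 km
5: 30.5052 km
6: 13.3380 km
7: 26.5777 km
8: 36.0471 km
9: 23.8403 km
10: 43.4556 km
11: 30.4755 km
12: 22.0823 km
13: 50.8392 km
14: 24.7067 km
Threshold 20 km: 6 (13.3380 km), 4 (14.3849 km), 1 (17.7910 km) are within range.

6, 4, 1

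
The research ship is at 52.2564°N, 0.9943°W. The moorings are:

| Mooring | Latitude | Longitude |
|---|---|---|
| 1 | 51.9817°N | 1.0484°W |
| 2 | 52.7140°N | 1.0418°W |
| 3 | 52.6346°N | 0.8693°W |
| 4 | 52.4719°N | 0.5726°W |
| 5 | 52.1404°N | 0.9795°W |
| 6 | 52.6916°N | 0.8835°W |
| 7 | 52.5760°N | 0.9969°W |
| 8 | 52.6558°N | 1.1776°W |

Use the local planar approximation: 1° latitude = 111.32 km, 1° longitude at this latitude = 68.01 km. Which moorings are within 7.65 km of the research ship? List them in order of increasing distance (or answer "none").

Distances from 52.2564°N, 0.9943°W:
1: √((-0.2747·111.32)² + (-0.0541·68.01)²) = √(935.112181 + 13.537550) = 30.8002 km
2: √((0.4576·111.32)² + (-0.0475·68.01)²) = √(2594.886860 + 10.435969) = 51.0424 km
3: √((0.3782·111.32)² + (0.1250·68.01)²) = √(1772.513062 + 72.271252) = 42.9510 km
4: √((0.2155·111.32)² + (0.4217·68.01)²) = √(575.494191 + 822.531903) = 37.3902 km
5: √((-0.1160·111.32)² + (0.0148·68.01)²) = √(166.748668 + 1.013139) = 12.9523 km
6: √((0.4352·111.32)² + (0.1108·68.01)²) = √(2347.059874 + 56.783881) = 49.0290 km
7: √((0.3196·111.32)² + (-0.0026·68.01)²) = √(1265.784976 + 0.031267) = 35.5783 km
8: √((0.3994·111.32)² + (-0.1833·68.01)²) = √(1976.799017 + 155.406965) = 46.1758 km
Threshold 7.65 km: none within range.

none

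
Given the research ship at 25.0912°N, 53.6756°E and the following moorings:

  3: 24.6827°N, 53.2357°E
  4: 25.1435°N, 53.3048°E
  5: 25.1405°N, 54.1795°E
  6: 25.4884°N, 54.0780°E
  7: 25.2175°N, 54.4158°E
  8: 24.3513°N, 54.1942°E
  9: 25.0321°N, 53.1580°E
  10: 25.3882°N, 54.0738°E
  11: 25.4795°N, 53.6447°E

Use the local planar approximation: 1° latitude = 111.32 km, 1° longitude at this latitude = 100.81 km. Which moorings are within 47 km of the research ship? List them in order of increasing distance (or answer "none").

4, 11

Distances from 25.0912°N, 53.6756°E:
3: 63.5177 km
4: 37.8310 km
5: 51.0938 km
6: 60.0056 km
7: 75.9326 km
8: 97.5567 km
9: 52.5924 km
10: 52.0050 km
11: 43.3377 km
Threshold 47 km: 4 (37.8310 km), 11 (43.3377 km) are within range.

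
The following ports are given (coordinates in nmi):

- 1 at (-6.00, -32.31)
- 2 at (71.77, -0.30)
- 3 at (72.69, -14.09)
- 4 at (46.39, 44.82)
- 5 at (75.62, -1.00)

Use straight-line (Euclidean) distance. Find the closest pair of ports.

Pairwise distances:
1–2: √((77.77)² + (32.01)²) = √(6048.1729 + 1024.6401) = 84.10 nmi
1–3: √((78.69)² + (18.22)²) = √(6192.1161 + 331.9684) = 80.77 nmi
1–4: √((52.39)² + (77.13)²) = √(2744.7121 + 5949.0369) = 93.24 nmi
1–5: √((81.62)² + (31.31)²) = √(6661.8244 + 980.3161) = 87.42 nmi
2–3: √((0.92)² + (-13.79)²) = √(0.8464 + 190.1641) = 13.82 nmi
2–4: √((-25.38)² + (45.12)²) = √(644.1444 + 2035.8144) = 51.77 nmi
2–5: √((3.85)² + (-0.70)²) = √(14.8225 + 0.4900) = 3.91 nmi
3–4: √((-26.30)² + (58.91)²) = √(691.6900 + 3470.3881) = 64.51 nmi
3–5: √((2.93)² + (13.09)²) = √(8.5849 + 171.3481) = 13.41 nmi
4–5: √((29.23)² + (-45.82)²) = √(854.3929 + 2099.4724) = 54.35 nmi
Closest pair: 2–5 at 3.91 nmi.

2 and 5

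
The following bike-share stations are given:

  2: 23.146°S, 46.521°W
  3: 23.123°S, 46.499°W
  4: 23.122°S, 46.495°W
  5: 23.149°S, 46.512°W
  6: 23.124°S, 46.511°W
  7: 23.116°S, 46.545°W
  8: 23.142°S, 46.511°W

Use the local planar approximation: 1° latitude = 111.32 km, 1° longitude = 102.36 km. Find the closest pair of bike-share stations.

Pairwise distances:
2–3: 3.410 km
2–4: 3.771 km
2–5: 0.980 km
2–6: 2.654 km
2–7: 4.146 km
2–8: 1.116 km
3–4: 0.424 km
3–5: 3.186 km
3–6: 1.233 km
3–7: 4.773 km
3–8: 2.446 km
4–5: 3.473 km
4–6: 1.653 km
4–7: 5.161 km
4–8: 2.764 km
5–6: 2.785 km
5–7: 4.991 km
5–8: 0.786 km
6–7: 3.592 km
6–8: 2.004 km
7–8: 4.526 km
Closest pair: 3–4 at 0.424 km.

3 and 4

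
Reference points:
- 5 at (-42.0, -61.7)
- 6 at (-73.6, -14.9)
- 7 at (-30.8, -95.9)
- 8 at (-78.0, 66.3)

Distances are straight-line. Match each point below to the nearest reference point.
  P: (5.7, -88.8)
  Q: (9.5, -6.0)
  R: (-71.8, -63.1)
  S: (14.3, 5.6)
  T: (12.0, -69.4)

P→7; Q→5; R→5; S→5; T→7

P at (5.7, -88.8):
  5: √((-47.7)² + (27.1)²) = √(2275.290 + 734.410) = 54.9
  6: √((-79.3)² + (73.9)²) = √(6288.490 + 5461.210) = 108.4
  7: √((-36.5)² + (-7.1)²) = √(1332.250 + 50.410) = 37.2
  8: √((-83.7)² + (155.1)²) = √(7005.690 + 24056.010) = 176.2
  → nearest: 7 (37.2)
Q at (9.5, -6.0):
  5: √((-51.5)² + (-55.7)²) = √(2652.250 + 3102.490) = 75.9
  6: √((-83.1)² + (-8.9)²) = √(6905.610 + 79.210) = 83.6
  7: √((-40.3)² + (-89.9)²) = √(1624.090 + 8082.010) = 98.5
  8: √((-87.5)² + (72.3)²) = √(7656.250 + 5227.290) = 113.5
  → nearest: 5 (75.9)
R at (-71.8, -63.1):
  5: √((29.8)² + (1.4)²) = √(888.040 + 1.960) = 29.8
  6: √((-1.8)² + (48.2)²) = √(3.240 + 2323.240) = 48.2
  7: √((41.0)² + (-32.8)²) = √(1681.000 + 1075.840) = 52.5
  8: √((-6.2)² + (129.4)²) = √(38.440 + 16744.360) = 129.5
  → nearest: 5 (29.8)
S at (14.3, 5.6):
  5: √((-56.3)² + (-67.3)²) = √(3169.690 + 4529.290) = 87.7
  6: √((-87.9)² + (-20.5)²) = √(7726.410 + 420.250) = 90.3
  7: √((-45.1)² + (-101.5)²) = √(2034.010 + 10302.250) = 111.1
  8: √((-92.3)² + (60.7)²) = √(8519.290 + 3684.490) = 110.5
  → nearest: 5 (87.7)
T at (12.0, -69.4):
  5: √((-54.0)² + (7.7)²) = √(2916.000 + 59.290) = 54.5
  6: √((-85.6)² + (54.5)²) = √(7327.360 + 2970.250) = 101.5
  7: √((-42.8)² + (-26.5)²) = √(1831.840 + 702.250) = 50.3
  8: √((-90.0)² + (135.7)²) = √(8100.000 + 18414.490) = 162.8
  → nearest: 7 (50.3)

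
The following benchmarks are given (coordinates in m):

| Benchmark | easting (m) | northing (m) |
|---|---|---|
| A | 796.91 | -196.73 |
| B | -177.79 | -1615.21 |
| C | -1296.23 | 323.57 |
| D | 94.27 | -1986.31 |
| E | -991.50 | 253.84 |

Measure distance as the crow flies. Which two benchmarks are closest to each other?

Pairwise distances:
A–B: 1721.08 m
A–C: 2156.84 m
A–D: 1922.58 m
A–E: 1844.29 m
B–C: 2238.25 m
B–D: 460.14 m
B–E: 2038.50 m
C–D: 2696.11 m
C–E: 312.61 m
D–E: 2489.41 m
Closest pair: C–E at 312.61 m.

C and E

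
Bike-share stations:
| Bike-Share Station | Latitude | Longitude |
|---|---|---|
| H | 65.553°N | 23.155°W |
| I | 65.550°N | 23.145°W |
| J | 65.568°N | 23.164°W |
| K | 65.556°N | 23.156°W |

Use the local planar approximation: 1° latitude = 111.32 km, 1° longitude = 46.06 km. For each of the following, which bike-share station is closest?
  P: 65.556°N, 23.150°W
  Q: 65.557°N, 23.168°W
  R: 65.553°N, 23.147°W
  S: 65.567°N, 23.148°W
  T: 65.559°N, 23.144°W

P at 65.556°N, 23.150°W:
  H: √((-0.003·111.32)² + (-0.005·46.06)²) = √(0.11153 + 0.05304) = 0.406 km
  I: √((-0.006·111.32)² + (0.005·46.06)²) = √(0.44612 + 0.05304) = 0.707 km
  J: √((0.012·111.32)² + (-0.014·46.06)²) = √(1.78447 + 0.41582) = 1.483 km
  K: √((0.000·111.32)² + (-0.006·46.06)²) = √(0.00000 + 0.07637) = 0.276 km
  → nearest: K (0.276 km)
Q at 65.557°N, 23.168°W:
  H: √((-0.004·111.32)² + (0.013·46.06)²) = √(0.19827 + 0.35854) = 0.746 km
  I: √((-0.007·111.32)² + (0.023·46.06)²) = √(0.60721 + 1.12229) = 1.315 km
  J: √((0.011·111.32)² + (0.004·46.06)²) = √(1.49945 + 0.03394) = 1.238 km
  K: √((-0.001·111.32)² + (0.012·46.06)²) = √(0.01239 + 0.30550) = 0.564 km
  → nearest: K (0.564 km)
R at 65.553°N, 23.147°W:
  H: √((0.000·111.32)² + (-0.008·46.06)²) = √(0.00000 + 0.13578) = 0.368 km
  I: √((-0.003·111.32)² + (0.002·46.06)²) = √(0.11153 + 0.00849) = 0.346 km
  J: √((0.015·111.32)² + (-0.017·46.06)²) = √(2.78823 + 0.61312) = 1.844 km
  K: √((0.003·111.32)² + (-0.009·46.06)²) = √(0.11153 + 0.17184) = 0.532 km
  → nearest: I (0.346 km)
S at 65.567°N, 23.148°W:
  H: √((-0.014·111.32)² + (-0.007·46.06)²) = √(2.42886 + 0.10395) = 1.591 km
  I: √((-0.017·111.32)² + (0.003·46.06)²) = √(3.58133 + 0.01909) = 1.897 km
  J: √((0.001·111.32)² + (-0.016·46.06)²) = √(0.01239 + 0.54311) = 0.745 km
  K: √((-0.011·111.32)² + (-0.008·46.06)²) = √(1.49945 + 0.13578) = 1.279 km
  → nearest: J (0.745 km)
T at 65.559°N, 23.144°W:
  H: √((-0.006·111.32)² + (-0.011·46.06)²) = √(0.44612 + 0.25670) = 0.838 km
  I: √((-0.009·111.32)² + (-0.001·46.06)²) = √(1.00376 + 0.00212) = 1.003 km
  J: √((0.009·111.32)² + (-0.020·46.06)²) = √(1.00376 + 0.84861) = 1.361 km
  K: √((-0.003·111.32)² + (-0.012·46.06)²) = √(0.11153 + 0.30550) = 0.646 km
  → nearest: K (0.646 km)

P→K; Q→K; R→I; S→J; T→K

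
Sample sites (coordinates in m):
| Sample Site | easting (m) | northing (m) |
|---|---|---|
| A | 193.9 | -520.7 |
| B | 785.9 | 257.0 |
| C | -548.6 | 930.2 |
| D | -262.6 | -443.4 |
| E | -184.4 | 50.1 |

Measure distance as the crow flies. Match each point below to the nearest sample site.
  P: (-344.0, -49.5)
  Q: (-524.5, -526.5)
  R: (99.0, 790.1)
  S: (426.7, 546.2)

P at (-344.0, -49.5):
  A: 715.1 m
  B: 1170.7 m
  C: 1000.8 m
  D: 402.2 m
  E: 188.1 m
  → nearest: E (188.1 m)
Q at (-524.5, -526.5):
  A: 718.4 m
  B: 1526.8 m
  C: 1456.9 m
  D: 274.8 m
  E: 669.4 m
  → nearest: D (274.8 m)
R at (99.0, 790.1):
  A: 1314.2 m
  B: 869.5 m
  C: 662.6 m
  D: 1285.4 m
  E: 792.4 m
  → nearest: C (662.6 m)
S at (426.7, 546.2):
  A: 1092.0 m
  B: 461.2 m
  C: 1048.2 m
  D: 1206.0 m
  E: 787.1 m
  → nearest: B (461.2 m)

P→E; Q→D; R→C; S→B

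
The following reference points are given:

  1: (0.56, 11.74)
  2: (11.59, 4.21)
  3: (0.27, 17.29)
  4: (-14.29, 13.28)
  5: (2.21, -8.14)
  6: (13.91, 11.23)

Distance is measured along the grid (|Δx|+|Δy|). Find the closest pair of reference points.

Pairwise distances:
1–2: |11.03| + |-7.53| = 11.03 + 7.53 = 18.56
1–3: |-0.29| + |5.55| = 0.29 + 5.55 = 5.84
1–4: |-14.85| + |1.54| = 14.85 + 1.54 = 16.39
1–5: |1.65| + |-19.88| = 1.65 + 19.88 = 21.53
1–6: |13.35| + |-0.51| = 13.35 + 0.51 = 13.86
2–3: |-11.32| + |13.08| = 11.32 + 13.08 = 24.40
2–4: |-25.88| + |9.07| = 25.88 + 9.07 = 34.95
2–5: |-9.38| + |-12.35| = 9.38 + 12.35 = 21.73
2–6: |2.32| + |7.02| = 2.32 + 7.02 = 9.34
3–4: |-14.56| + |-4.01| = 14.56 + 4.01 = 18.57
3–5: |1.94| + |-25.43| = 1.94 + 25.43 = 27.37
3–6: |13.64| + |-6.06| = 13.64 + 6.06 = 19.70
4–5: |16.50| + |-21.42| = 16.50 + 21.42 = 37.92
4–6: |28.20| + |-2.05| = 28.20 + 2.05 = 30.25
5–6: |11.70| + |19.37| = 11.70 + 19.37 = 31.07
Closest pair: 1–3 at 5.84.

1 and 3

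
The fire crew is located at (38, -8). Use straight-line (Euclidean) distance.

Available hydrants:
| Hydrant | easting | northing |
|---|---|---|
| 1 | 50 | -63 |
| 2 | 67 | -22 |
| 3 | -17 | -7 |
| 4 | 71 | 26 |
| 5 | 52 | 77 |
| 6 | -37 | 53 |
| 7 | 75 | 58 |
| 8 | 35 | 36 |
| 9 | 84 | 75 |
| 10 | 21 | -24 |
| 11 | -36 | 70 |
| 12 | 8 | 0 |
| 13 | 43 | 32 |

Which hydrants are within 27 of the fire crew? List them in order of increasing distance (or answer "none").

Distances from (38, -8):
1: √((12)² + (-55)²) = √(144.000 + 3025.000) = 56.3
2: √((29)² + (-14)²) = √(841.000 + 196.000) = 32.2
3: √((-55)² + (1)²) = √(3025.000 + 1.000) = 55.0
4: √((33)² + (34)²) = √(1089.000 + 1156.000) = 47.4
5: √((14)² + (85)²) = √(196.000 + 7225.000) = 86.1
6: √((-75)² + (61)²) = √(5625.000 + 3721.000) = 96.7
7: √((37)² + (66)²) = √(1369.000 + 4356.000) = 75.7
8: √((-3)² + (44)²) = √(9.000 + 1936.000) = 44.1
9: √((46)² + (83)²) = √(2116.000 + 6889.000) = 94.9
10: √((-17)² + (-16)²) = √(289.000 + 256.000) = 23.3
11: √((-74)² + (78)²) = √(5476.000 + 6084.000) = 107.5
12: √((-30)² + (8)²) = √(900.000 + 64.000) = 31.0
13: √((5)² + (40)²) = √(25.000 + 1600.000) = 40.3
Threshold 27: 10 (23.3) is within range.

10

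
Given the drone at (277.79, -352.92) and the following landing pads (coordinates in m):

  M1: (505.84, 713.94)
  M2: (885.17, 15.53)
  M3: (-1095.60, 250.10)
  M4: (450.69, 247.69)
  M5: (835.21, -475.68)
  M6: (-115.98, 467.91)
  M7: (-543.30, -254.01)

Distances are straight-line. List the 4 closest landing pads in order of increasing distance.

M5, M4, M2, M7

Distances from (277.79, -352.92):
M1: √((228.05)² + (1066.86)²) = √(52006.8025 + 1138190.2596) = 1090.96 m
M2: √((607.38)² + (368.45)²) = √(368910.4644 + 135755.4025) = 710.40 m
M3: √((-1373.39)² + (603.02)²) = √(1886200.0921 + 363633.1204) = 1499.94 m
M4: √((172.90)² + (600.61)²) = √(29894.4100 + 360732.3721) = 625.00 m
M5: √((557.42)² + (-122.76)²) = √(310717.0564 + 15070.0176) = 570.78 m
M6: √((-393.77)² + (820.83)²) = √(155054.8129 + 673761.8889) = 910.39 m
M7: √((-821.09)² + (98.91)²) = √(674188.7881 + 9783.1881) = 827.03 m
Sorted: M5 (570.78 m) < M4 (625.00 m) < M2 (710.40 m) < M7 (827.03 m) < M6 (910.39 m) < M1 (1090.96 m) < …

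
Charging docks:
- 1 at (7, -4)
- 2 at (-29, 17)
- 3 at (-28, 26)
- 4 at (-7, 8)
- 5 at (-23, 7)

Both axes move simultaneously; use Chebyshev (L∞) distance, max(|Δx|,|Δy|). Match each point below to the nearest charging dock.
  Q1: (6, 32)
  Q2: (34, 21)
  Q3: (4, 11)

Q1→4; Q2→1; Q3→4

Q1 at (6, 32):
  1: max(|1|, |-36|) = 36
  2: max(|-35|, |-15|) = 35
  3: max(|-34|, |-6|) = 34
  4: max(|-13|, |-24|) = 24
  5: max(|-29|, |-25|) = 29
  → nearest: 4 (24)
Q2 at (34, 21):
  1: max(|-27|, |-25|) = 27
  2: max(|-63|, |-4|) = 63
  3: max(|-62|, |5|) = 62
  4: max(|-41|, |-13|) = 41
  5: max(|-57|, |-14|) = 57
  → nearest: 1 (27)
Q3 at (4, 11):
  1: max(|3|, |-15|) = 15
  2: max(|-33|, |6|) = 33
  3: max(|-32|, |15|) = 32
  4: max(|-11|, |-3|) = 11
  5: max(|-27|, |-4|) = 27
  → nearest: 4 (11)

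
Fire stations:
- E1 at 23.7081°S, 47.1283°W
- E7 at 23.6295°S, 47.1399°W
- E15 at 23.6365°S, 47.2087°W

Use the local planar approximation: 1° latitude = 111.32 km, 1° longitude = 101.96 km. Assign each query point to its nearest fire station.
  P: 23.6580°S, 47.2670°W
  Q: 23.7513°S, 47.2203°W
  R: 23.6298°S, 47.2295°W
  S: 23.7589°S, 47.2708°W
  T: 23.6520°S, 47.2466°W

P→E15; Q→E1; R→E15; S→E15; T→E15

P at 23.6580°S, 47.2670°W:
  E1: 15.2019 km
  E7: 13.3418 km
  E15: 6.4080 km
  → nearest: E15 (6.4080 km)
Q at 23.7513°S, 47.2203°W:
  E1: 10.5412 km
  E7: 15.8443 km
  E15: 12.8341 km
  → nearest: E1 (10.5412 km)
R at 23.6298°S, 47.2295°W:
  E1: 13.5072 km
  E7: 9.1357 km
  E15: 2.2481 km
  → nearest: E15 (2.2481 km)
S at 23.7589°S, 47.2708°W:
  E1: 15.5910 km
  E7: 19.6374 km
  E15: 15.0249 km
  → nearest: E15 (15.0249 km)
T at 23.6520°S, 47.2466°W:
  E1: 13.5827 km
  E7: 11.1637 km
  E15: 4.2320 km
  → nearest: E15 (4.2320 km)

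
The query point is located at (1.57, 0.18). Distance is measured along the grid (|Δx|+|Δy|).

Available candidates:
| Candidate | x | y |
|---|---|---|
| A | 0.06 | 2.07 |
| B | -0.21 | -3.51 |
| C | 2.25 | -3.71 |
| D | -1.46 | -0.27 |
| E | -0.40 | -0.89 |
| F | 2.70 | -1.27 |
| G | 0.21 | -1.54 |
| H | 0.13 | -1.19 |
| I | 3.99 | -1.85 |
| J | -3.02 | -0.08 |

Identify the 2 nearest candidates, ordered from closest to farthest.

F, H

Distances from (1.57, 0.18):
A: |-1.51| + |1.89| = 1.51 + 1.89 = 3.40
B: |-1.78| + |-3.69| = 1.78 + 3.69 = 5.47
C: |0.68| + |-3.89| = 0.68 + 3.89 = 4.57
D: |-3.03| + |-0.45| = 3.03 + 0.45 = 3.48
E: |-1.97| + |-1.07| = 1.97 + 1.07 = 3.04
F: |1.13| + |-1.45| = 1.13 + 1.45 = 2.58
G: |-1.36| + |-1.72| = 1.36 + 1.72 = 3.08
H: |-1.44| + |-1.37| = 1.44 + 1.37 = 2.81
I: |2.42| + |-2.03| = 2.42 + 2.03 = 4.45
J: |-4.59| + |-0.26| = 4.59 + 0.26 = 4.85
Sorted: F (2.58) < H (2.81) < E (3.04) < G (3.08) < …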